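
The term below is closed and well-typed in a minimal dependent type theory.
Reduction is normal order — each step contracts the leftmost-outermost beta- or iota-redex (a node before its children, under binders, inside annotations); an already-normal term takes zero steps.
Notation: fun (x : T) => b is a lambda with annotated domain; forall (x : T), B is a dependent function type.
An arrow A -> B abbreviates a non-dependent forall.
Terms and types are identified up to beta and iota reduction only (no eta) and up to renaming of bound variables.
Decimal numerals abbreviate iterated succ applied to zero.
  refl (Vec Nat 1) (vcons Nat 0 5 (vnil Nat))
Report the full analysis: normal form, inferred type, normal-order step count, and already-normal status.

resulting normal form:
  refl (Vec Nat 1) (vcons Nat 0 5 (vnil Nat))
inferred type:
  Eq (Vec Nat 1) (vcons Nat 0 5 (vnil Nat)) (vcons Nat 0 5 (vnil Nat))
steps to reach normal form (normal order): 0
already normal: yes


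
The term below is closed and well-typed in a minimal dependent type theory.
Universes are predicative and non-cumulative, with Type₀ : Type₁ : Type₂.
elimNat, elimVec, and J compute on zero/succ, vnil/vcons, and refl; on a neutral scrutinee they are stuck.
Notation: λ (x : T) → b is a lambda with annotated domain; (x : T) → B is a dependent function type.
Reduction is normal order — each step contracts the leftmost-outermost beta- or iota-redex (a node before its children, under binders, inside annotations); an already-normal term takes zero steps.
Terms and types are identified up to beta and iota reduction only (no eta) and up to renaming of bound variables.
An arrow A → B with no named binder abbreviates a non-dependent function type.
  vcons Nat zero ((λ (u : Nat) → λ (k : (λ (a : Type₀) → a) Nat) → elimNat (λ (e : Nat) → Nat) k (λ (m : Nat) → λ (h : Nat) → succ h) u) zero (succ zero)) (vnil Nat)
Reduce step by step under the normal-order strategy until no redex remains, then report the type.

normal-order reduction:
  vcons Nat zero ((λ (u : Nat) → λ (k : (λ (a : Type₀) → a) Nat) → elimNat (λ (e : Nat) → Nat) k (λ (m : Nat) → λ (h : Nat) → succ h) u) zero (succ zero)) (vnil Nat)
  ~> vcons Nat zero ((λ (u : (λ (k : Type₀) → k) Nat) → elimNat (λ (a : Nat) → Nat) u (λ (e : Nat) → λ (m : Nat) → succ m) zero) (succ zero)) (vnil Nat)
  ~> vcons Nat zero (elimNat (λ (u : Nat) → Nat) (succ zero) (λ (k : Nat) → λ (a : Nat) → succ a) zero) (vnil Nat)
  ~> vcons Nat zero (succ zero) (vnil Nat)
inferred type:
  Vec Nat (succ zero)


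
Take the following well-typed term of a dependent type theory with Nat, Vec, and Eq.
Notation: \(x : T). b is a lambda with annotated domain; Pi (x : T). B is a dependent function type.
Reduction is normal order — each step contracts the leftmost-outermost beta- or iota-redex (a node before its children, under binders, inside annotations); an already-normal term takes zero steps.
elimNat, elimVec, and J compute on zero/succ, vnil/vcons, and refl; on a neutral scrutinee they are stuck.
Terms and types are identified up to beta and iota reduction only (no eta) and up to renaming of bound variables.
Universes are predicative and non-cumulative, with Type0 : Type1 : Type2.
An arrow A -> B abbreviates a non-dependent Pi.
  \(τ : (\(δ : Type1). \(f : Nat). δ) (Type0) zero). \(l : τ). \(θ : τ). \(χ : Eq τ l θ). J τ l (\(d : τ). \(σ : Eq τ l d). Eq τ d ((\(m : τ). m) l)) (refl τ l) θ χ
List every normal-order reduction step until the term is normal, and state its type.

normal-order reduction:
  \(τ : (\(δ : Type1). \(f : Nat). δ) (Type0) zero). \(l : τ). \(θ : τ). \(χ : Eq τ l θ). J τ l (\(d : τ). \(σ : Eq τ l d). Eq τ d ((\(m : τ). m) l)) (refl τ l) θ χ
  ~> \(τ : (\(δ : Nat). Type0) zero). \(f : τ). \(l : τ). \(θ : Eq τ f l). J τ f (\(χ : τ). \(d : Eq τ f χ). Eq τ χ ((\(σ : τ). σ) f)) (refl τ f) l θ
  ~> \(τ : Type0). \(δ : τ). \(f : τ). \(l : Eq τ δ f). J τ δ (\(θ : τ). \(χ : Eq τ δ θ). Eq τ θ ((\(d : τ). d) δ)) (refl τ δ) f l
  ~> \(τ : Type0). \(δ : τ). \(f : τ). \(l : Eq τ δ f). J τ δ (\(θ : τ). \(χ : Eq τ δ θ). Eq τ θ δ) (refl τ δ) f l
type:
  Pi (τ : Type0). Pi (δ : τ). Pi (f : τ). Eq τ δ f -> Eq τ f δ


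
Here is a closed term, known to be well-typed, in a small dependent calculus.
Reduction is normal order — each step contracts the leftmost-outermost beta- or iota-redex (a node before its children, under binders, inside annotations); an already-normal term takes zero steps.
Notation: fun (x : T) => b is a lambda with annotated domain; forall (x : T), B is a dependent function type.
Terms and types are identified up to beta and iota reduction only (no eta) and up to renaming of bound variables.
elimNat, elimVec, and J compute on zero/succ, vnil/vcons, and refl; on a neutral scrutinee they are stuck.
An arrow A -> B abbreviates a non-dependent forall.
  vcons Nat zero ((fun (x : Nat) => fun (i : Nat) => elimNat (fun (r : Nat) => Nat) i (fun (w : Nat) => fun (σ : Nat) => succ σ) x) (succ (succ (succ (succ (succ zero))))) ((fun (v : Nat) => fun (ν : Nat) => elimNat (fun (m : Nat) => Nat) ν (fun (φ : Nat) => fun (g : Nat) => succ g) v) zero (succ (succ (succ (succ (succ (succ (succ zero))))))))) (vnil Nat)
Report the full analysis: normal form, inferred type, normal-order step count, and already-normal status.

normal form:
  vcons Nat zero (succ (succ (succ (succ (succ (succ (succ (succ (succ (succ (succ (succ zero)))))))))))) (vnil Nat)
type:
  Vec Nat (succ zero)
steps to reach normal form (normal order): 21
already normal: no
first contracted redex: a beta-redex


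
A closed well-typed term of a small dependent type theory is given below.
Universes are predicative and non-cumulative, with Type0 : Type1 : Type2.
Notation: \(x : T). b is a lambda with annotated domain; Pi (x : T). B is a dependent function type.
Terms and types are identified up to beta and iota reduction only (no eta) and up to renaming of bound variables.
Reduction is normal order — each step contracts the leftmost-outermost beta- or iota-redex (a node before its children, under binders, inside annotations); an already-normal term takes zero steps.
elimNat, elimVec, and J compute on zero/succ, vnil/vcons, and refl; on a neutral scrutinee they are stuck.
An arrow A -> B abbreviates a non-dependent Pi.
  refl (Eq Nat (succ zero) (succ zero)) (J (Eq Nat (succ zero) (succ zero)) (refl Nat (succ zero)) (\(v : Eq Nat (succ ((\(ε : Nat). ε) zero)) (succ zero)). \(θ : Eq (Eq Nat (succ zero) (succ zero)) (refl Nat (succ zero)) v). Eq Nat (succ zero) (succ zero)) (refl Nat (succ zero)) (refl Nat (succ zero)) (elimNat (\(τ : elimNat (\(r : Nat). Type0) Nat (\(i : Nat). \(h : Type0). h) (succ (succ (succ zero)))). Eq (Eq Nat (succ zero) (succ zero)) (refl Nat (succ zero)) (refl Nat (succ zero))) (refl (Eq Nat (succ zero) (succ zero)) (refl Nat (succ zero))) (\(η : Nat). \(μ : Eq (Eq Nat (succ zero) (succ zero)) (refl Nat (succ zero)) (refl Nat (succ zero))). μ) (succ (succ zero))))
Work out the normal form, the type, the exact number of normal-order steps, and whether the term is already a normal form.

normal form:
  refl (Eq Nat (succ zero) (succ zero)) (refl Nat (succ zero))
type:
  Eq (Eq Nat (succ zero) (succ zero)) (refl Nat (succ zero)) (refl Nat (succ zero))
normal-order step count: 9
already normal: no
first redex: a beta-redex


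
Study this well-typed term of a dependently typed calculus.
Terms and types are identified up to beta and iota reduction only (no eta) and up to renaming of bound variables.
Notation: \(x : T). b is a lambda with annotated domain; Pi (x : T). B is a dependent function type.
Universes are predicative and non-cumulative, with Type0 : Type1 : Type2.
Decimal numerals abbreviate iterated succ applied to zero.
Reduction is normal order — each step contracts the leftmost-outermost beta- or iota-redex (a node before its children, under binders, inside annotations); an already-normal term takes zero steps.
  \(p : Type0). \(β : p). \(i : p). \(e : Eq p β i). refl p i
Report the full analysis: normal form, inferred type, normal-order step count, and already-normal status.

normal form:
  \(p : Type0). \(β : p). \(i : p). \(e : Eq p β i). refl p i
inferred type:
  Pi (p : Type0). Pi (β : p). Pi (i : p). Pi (e : Eq p β i). Eq p i i
steps to reach normal form (normal order): 0
term was already normal: yes


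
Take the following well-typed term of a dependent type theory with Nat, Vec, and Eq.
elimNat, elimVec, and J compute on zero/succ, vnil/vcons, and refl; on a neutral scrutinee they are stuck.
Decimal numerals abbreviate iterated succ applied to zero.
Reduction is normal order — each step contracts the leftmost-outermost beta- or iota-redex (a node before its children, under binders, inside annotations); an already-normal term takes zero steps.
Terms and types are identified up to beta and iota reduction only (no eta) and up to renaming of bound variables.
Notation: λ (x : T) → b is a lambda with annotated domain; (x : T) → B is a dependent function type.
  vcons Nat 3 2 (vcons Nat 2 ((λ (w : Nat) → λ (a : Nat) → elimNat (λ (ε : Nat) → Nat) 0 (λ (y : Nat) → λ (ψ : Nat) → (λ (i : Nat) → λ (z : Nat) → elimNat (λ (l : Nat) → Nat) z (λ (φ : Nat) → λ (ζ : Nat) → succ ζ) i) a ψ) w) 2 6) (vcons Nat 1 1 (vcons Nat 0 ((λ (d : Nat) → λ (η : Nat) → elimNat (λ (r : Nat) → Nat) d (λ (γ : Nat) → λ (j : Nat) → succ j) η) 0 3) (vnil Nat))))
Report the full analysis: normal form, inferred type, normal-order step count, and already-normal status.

normal form:
  vcons Nat 3 2 (vcons Nat 2 12 (vcons Nat 1 1 (vcons Nat 0 3 (vnil Nat))))
the term's type:
  Vec Nat 4
normal-order step count: 63
started in normal form: no
first contracted redex: a beta-redex


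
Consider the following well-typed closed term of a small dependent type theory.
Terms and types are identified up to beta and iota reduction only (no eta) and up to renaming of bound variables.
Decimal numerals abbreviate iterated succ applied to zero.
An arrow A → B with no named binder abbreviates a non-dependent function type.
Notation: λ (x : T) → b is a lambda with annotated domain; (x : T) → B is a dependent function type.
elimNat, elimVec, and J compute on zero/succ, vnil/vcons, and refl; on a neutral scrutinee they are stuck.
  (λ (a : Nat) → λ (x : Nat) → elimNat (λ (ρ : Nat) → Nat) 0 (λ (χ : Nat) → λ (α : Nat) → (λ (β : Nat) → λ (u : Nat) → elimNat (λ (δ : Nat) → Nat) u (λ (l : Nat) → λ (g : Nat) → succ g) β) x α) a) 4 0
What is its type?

inferred type:
  Nat


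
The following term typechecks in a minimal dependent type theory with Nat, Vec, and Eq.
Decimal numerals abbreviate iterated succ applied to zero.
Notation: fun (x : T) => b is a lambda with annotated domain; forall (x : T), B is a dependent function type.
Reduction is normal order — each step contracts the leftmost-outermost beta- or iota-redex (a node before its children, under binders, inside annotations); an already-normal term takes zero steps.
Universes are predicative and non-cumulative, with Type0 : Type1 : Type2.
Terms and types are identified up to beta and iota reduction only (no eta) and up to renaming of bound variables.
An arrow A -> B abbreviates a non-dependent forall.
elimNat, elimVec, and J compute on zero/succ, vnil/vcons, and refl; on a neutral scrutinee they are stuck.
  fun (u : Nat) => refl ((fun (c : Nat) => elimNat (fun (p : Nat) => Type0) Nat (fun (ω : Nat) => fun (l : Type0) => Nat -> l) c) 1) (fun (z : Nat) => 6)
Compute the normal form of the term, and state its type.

normal form:
  fun (u : Nat) => refl (Nat -> Nat) (fun (c : Nat) => 6)
the term's type:
  Nat -> Eq (Nat -> Nat) (fun (u : Nat) => 6) (fun (c : Nat) => 6)


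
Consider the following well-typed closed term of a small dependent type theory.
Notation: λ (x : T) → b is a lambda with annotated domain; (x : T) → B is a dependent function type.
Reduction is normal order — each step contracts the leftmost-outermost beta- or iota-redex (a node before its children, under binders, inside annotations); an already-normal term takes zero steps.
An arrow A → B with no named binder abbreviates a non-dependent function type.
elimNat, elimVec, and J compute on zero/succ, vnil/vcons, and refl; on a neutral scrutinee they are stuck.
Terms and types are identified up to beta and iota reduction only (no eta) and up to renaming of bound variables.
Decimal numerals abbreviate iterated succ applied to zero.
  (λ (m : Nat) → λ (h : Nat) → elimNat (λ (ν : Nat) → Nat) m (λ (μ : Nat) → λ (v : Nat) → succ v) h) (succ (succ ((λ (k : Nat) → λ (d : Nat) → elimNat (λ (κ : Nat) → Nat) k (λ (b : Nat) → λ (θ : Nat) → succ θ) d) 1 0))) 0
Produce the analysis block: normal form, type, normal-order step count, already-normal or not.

resulting normal form:
  3
type:
  Nat
normal-order step count: 6
started in normal form: no
first contracted redex: a beta-redex


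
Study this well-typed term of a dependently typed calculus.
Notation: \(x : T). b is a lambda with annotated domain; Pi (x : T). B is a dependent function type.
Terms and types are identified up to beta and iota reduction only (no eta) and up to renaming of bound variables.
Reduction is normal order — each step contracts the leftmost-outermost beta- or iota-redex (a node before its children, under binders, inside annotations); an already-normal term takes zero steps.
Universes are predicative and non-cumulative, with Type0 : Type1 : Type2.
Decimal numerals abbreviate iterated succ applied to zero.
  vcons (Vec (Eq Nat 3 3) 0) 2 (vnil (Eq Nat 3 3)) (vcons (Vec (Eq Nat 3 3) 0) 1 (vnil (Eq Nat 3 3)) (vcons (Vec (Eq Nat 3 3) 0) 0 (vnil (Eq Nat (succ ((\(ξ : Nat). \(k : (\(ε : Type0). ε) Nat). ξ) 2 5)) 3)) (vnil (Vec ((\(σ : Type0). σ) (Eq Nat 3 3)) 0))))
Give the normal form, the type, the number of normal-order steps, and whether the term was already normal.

normal form:
  vcons (Vec (Eq Nat 3 3) 0) 2 (vnil (Eq Nat 3 3)) (vcons (Vec (Eq Nat 3 3) 0) 1 (vnil (Eq Nat 3 3)) (vcons (Vec (Eq Nat 3 3) 0) 0 (vnil (Eq Nat 3 3)) (vnil (Vec (Eq Nat 3 3) 0))))
inferred type:
  Vec (Vec (Eq Nat 3 3) 0) 3
steps to reach normal form (normal order): 3
started in normal form: no
first contracted redex: a beta-redex


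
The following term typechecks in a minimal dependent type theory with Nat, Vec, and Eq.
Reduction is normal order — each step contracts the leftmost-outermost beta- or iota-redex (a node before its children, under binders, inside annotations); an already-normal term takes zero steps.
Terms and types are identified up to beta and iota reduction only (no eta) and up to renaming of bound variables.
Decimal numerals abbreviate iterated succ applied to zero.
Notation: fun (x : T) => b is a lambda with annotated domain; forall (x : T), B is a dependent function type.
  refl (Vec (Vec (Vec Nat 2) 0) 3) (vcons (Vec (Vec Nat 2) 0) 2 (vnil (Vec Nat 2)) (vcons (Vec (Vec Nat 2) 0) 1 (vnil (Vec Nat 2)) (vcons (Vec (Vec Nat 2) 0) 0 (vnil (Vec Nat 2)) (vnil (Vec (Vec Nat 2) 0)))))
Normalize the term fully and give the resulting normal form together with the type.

normal form:
  refl (Vec (Vec (Vec Nat 2) 0) 3) (vcons (Vec (Vec Nat 2) 0) 2 (vnil (Vec Nat 2)) (vcons (Vec (Vec Nat 2) 0) 1 (vnil (Vec Nat 2)) (vcons (Vec (Vec Nat 2) 0) 0 (vnil (Vec Nat 2)) (vnil (Vec (Vec Nat 2) 0)))))
inferred type:
  Eq (Vec (Vec (Vec Nat 2) 0) 3) (vcons (Vec (Vec Nat 2) 0) 2 (vnil (Vec Nat 2)) (vcons (Vec (Vec Nat 2) 0) 1 (vnil (Vec Nat 2)) (vcons (Vec (Vec Nat 2) 0) 0 (vnil (Vec Nat 2)) (vnil (Vec (Vec Nat 2) 0))))) (vcons (Vec (Vec Nat 2) 0) 2 (vnil (Vec Nat 2)) (vcons (Vec (Vec Nat 2) 0) 1 (vnil (Vec Nat 2)) (vcons (Vec (Vec Nat 2) 0) 0 (vnil (Vec Nat 2)) (vnil (Vec (Vec Nat 2) 0)))))


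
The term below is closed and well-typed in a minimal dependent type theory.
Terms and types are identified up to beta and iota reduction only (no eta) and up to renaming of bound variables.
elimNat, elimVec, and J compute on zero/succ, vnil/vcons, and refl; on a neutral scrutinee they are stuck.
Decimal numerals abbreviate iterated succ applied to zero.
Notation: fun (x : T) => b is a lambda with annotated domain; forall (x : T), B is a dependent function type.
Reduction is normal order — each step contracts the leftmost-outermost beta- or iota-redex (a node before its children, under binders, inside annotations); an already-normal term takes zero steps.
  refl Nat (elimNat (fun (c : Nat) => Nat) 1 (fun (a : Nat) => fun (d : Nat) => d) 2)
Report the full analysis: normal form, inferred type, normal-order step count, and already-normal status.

normal form:
  refl Nat 1
the term's type:
  Eq Nat 1 1
normal-order step count: 7
started in normal form: no
first contracted redex: an elimNat iota-redex


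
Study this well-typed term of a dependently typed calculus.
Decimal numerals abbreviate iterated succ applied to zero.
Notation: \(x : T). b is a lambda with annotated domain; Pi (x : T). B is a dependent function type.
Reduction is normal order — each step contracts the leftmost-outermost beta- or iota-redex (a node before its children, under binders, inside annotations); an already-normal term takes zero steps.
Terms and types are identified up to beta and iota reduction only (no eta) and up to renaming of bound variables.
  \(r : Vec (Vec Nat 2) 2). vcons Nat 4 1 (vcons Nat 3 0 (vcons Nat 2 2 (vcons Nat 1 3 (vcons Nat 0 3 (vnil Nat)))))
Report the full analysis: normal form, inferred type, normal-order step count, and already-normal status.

resulting normal form:
  \(r : Vec (Vec Nat 2) 2). vcons Nat 4 1 (vcons Nat 3 0 (vcons Nat 2 2 (vcons Nat 1 3 (vcons Nat 0 3 (vnil Nat)))))
the term's type:
  Pi (r : Vec (Vec Nat 2) 2). Vec Nat 5
steps to reach normal form (normal order): 0
already normal: yes


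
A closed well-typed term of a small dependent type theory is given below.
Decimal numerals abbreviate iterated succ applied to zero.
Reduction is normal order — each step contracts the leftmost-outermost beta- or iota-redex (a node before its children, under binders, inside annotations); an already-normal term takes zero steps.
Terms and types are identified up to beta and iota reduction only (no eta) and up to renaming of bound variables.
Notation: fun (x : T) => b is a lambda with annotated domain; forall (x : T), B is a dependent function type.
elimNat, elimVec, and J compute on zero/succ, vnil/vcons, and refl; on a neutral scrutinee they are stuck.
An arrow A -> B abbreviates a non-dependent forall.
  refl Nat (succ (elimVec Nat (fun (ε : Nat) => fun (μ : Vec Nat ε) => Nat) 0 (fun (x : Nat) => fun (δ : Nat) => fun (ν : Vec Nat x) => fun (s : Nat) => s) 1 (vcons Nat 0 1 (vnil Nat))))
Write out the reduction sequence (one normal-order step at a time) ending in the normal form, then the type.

reduction (normal order):
  refl Nat (succ (elimVec Nat (fun (ε : Nat) => fun (μ : Vec Nat ε) => Nat) 0 (fun (x : Nat) => fun (δ : Nat) => fun (ν : Vec Nat x) => fun (s : Nat) => s) 1 (vcons Nat 0 1 (vnil Nat))))
  ~> refl Nat (succ ((fun (ε : Nat) => fun (μ : Nat) => fun (x : Vec Nat ε) => fun (δ : Nat) => δ) 0 1 (vnil Nat) (elimVec Nat (fun (ν : Nat) => fun (s : Vec Nat ν) => Nat) 0 (fun (r : Nat) => fun (z : Nat) => fun (b : Vec Nat r) => fun (f : Nat) => f) 0 (vnil Nat))))
  ~> refl Nat (succ ((fun (ε : Nat) => fun (μ : Vec Nat 0) => fun (x : Nat) => x) 1 (vnil Nat) (elimVec Nat (fun (δ : Nat) => fun (ν : Vec Nat δ) => Nat) 0 (fun (s : Nat) => fun (r : Nat) => fun (z : Vec Nat s) => fun (b : Nat) => b) 0 (vnil Nat))))
  ~> refl Nat (succ ((fun (ε : Vec Nat 0) => fun (μ : Nat) => μ) (vnil Nat) (elimVec Nat (fun (x : Nat) => fun (δ : Vec Nat x) => Nat) 0 (fun (ν : Nat) => fun (s : Nat) => fun (r : Vec Nat ν) => fun (z : Nat) => z) 0 (vnil Nat))))
  ~> refl Nat (succ ((fun (ε : Nat) => ε) (elimVec Nat (fun (μ : Nat) => fun (x : Vec Nat μ) => Nat) 0 (fun (δ : Nat) => fun (ν : Nat) => fun (s : Vec Nat δ) => fun (r : Nat) => r) 0 (vnil Nat))))
  ~> refl Nat (succ (elimVec Nat (fun (ε : Nat) => fun (μ : Vec Nat ε) => Nat) 0 (fun (x : Nat) => fun (δ : Nat) => fun (ν : Vec Nat x) => fun (s : Nat) => s) 0 (vnil Nat)))
  ~> refl Nat 1
inferred type:
  Eq Nat 1 1


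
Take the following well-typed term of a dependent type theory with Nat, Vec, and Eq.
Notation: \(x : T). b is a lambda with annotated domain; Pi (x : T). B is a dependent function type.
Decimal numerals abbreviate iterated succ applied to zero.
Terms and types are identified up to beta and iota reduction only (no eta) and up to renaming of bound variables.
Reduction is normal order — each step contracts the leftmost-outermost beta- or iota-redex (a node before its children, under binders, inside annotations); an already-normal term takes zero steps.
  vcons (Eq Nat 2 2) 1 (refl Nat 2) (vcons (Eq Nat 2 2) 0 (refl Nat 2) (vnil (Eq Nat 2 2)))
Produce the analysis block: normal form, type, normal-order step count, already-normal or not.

reduced normal form:
  vcons (Eq Nat 2 2) 1 (refl Nat 2) (vcons (Eq Nat 2 2) 0 (refl Nat 2) (vnil (Eq Nat 2 2)))
type:
  Vec (Eq Nat 2 2) 2
normal-order step count: 0
started in normal form: yes


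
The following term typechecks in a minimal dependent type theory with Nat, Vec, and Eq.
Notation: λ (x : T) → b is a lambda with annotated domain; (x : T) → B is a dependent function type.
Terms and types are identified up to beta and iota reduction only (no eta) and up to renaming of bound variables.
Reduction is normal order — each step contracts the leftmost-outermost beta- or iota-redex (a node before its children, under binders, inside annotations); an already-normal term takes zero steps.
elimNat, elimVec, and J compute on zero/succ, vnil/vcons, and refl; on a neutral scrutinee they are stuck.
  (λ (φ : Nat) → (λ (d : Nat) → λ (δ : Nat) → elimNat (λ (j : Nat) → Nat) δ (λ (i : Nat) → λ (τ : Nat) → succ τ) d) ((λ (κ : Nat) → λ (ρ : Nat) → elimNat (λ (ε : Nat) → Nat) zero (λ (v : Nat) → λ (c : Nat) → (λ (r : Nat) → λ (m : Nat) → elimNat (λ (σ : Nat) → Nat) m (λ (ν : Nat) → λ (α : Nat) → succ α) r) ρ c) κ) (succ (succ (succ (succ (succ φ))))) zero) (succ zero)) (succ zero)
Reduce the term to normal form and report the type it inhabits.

normal form:
  succ zero
type:
  Nat


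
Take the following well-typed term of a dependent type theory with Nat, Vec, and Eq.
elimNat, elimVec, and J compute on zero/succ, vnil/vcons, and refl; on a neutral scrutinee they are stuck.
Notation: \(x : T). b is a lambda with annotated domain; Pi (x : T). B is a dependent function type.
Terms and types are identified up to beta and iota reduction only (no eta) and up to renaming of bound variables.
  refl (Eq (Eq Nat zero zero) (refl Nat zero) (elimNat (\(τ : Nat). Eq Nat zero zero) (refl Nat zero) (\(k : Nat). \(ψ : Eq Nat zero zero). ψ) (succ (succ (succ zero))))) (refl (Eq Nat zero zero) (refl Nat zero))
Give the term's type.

the term's type:
  Eq (Eq (Eq Nat zero zero) (refl Nat zero) (refl Nat zero)) (refl (Eq Nat zero zero) (refl Nat zero)) (refl (Eq Nat zero zero) (refl Nat zero))


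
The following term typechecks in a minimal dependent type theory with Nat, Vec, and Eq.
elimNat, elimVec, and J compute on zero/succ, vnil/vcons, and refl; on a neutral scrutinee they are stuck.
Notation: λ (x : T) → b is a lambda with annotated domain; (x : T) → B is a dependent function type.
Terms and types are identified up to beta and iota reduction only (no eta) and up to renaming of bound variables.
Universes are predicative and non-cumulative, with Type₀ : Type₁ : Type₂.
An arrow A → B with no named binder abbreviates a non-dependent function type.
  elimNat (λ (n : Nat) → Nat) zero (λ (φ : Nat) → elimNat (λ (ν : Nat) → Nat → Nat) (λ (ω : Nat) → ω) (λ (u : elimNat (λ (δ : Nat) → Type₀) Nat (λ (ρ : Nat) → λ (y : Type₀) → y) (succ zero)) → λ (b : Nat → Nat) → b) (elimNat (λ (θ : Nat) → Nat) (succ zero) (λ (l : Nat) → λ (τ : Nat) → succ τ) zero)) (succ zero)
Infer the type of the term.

the term's type:
  Nat


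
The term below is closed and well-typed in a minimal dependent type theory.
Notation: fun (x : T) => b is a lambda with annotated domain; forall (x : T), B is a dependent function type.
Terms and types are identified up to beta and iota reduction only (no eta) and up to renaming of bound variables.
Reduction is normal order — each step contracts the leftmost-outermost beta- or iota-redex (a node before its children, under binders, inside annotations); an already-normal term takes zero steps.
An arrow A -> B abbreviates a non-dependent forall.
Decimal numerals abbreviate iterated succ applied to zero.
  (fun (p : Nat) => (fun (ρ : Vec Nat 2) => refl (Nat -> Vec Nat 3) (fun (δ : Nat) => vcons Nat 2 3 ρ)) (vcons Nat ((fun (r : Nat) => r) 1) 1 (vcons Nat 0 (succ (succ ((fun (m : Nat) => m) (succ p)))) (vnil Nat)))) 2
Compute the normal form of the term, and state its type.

normal form:
  refl (Nat -> Vec Nat 3) (fun (p : Nat) => vcons Nat 2 3 (vcons Nat 1 1 (vcons Nat 0 5 (vnil Nat))))
inferred type:
  Eq (Nat -> Vec Nat 3) (fun (p : Nat) => vcons Nat 2 3 (vcons Nat 1 1 (vcons Nat 0 5 (vnil Nat)))) (fun (ρ : Nat) => vcons Nat 2 3 (vcons Nat 1 1 (vcons Nat 0 5 (vnil Nat))))
observation: normalization takes exactly 4 steps under the normal-order strategy.


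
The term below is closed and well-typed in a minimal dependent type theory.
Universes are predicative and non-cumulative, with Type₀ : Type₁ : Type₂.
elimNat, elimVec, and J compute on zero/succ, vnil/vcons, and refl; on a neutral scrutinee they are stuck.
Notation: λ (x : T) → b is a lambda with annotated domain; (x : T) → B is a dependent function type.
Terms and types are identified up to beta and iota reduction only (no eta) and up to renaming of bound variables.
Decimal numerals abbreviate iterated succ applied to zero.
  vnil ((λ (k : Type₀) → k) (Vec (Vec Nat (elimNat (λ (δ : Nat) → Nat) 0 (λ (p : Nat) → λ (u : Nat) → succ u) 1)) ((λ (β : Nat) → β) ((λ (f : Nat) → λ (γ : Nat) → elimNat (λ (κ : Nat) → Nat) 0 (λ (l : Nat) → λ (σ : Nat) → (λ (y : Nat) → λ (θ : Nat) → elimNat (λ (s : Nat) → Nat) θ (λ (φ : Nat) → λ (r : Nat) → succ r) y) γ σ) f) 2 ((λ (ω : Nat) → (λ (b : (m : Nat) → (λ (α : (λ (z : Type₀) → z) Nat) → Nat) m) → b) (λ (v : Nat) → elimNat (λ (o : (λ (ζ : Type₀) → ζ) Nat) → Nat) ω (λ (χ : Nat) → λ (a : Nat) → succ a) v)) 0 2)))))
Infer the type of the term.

type:
  Vec (Vec (Vec Nat 1) 4) 0


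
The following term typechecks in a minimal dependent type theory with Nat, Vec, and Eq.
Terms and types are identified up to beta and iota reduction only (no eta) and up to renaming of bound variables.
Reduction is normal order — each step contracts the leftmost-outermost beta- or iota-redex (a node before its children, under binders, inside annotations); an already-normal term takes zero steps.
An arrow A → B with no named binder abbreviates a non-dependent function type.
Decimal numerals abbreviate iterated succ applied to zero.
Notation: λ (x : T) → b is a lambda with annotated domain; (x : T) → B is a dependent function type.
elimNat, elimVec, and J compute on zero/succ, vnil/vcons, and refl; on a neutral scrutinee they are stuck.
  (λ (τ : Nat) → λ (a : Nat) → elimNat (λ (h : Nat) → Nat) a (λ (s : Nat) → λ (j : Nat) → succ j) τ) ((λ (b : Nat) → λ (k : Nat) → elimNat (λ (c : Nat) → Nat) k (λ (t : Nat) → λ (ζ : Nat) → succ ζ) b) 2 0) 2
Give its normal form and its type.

reduced normal form:
  4
the term's type:
  Nat
observation: the term reaches its normal form after 18 normal-order steps.


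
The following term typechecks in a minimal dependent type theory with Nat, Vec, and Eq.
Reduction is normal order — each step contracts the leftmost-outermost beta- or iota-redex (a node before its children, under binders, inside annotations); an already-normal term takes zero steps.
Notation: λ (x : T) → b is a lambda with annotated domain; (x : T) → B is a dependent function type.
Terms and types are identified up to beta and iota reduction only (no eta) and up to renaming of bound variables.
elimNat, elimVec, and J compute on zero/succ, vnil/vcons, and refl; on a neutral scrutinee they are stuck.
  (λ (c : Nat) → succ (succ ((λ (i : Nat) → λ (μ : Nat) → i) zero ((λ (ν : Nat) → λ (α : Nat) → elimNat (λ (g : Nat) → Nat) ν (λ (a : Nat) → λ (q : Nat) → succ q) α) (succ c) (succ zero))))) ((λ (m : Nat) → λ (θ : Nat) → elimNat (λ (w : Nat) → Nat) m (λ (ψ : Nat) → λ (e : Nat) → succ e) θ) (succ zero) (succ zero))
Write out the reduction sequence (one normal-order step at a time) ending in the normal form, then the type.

reduction (normal order):
  (λ (c : Nat) → succ (succ ((λ (i : Nat) → λ (μ : Nat) → i) zero ((λ (ν : Nat) → λ (α : Nat) → elimNat (λ (g : Nat) → Nat) ν (λ (a : Nat) → λ (q : Nat) → succ q) α) (succ c) (succ zero))))) ((λ (m : Nat) → λ (θ : Nat) → elimNat (λ (w : Nat) → Nat) m (λ (ψ : Nat) → λ (e : Nat) → succ e) θ) (succ zero) (succ zero))
  ~> succ (succ ((λ (c : Nat) → λ (i : Nat) → c) zero ((λ (μ : Nat) → λ (ν : Nat) → elimNat (λ (α : Nat) → Nat) μ (λ (g : Nat) → λ (a : Nat) → succ a) ν) (succ ((λ (q : Nat) → λ (m : Nat) → elimNat (λ (θ : Nat) → Nat) q (λ (w : Nat) → λ (ψ : Nat) → succ ψ) m) (succ zero) (succ zero))) (succ zero))))
  ~> succ (succ ((λ (c : Nat) → zero) ((λ (i : Nat) → λ (μ : Nat) → elimNat (λ (ν : Nat) → Nat) i (λ (α : Nat) → λ (g : Nat) → succ g) μ) (succ ((λ (a : Nat) → λ (q : Nat) → elimNat (λ (m : Nat) → Nat) a (λ (θ : Nat) → λ (w : Nat) → succ w) q) (succ zero) (succ zero))) (succ zero))))
  ~> succ (succ zero)
type:
  Nat


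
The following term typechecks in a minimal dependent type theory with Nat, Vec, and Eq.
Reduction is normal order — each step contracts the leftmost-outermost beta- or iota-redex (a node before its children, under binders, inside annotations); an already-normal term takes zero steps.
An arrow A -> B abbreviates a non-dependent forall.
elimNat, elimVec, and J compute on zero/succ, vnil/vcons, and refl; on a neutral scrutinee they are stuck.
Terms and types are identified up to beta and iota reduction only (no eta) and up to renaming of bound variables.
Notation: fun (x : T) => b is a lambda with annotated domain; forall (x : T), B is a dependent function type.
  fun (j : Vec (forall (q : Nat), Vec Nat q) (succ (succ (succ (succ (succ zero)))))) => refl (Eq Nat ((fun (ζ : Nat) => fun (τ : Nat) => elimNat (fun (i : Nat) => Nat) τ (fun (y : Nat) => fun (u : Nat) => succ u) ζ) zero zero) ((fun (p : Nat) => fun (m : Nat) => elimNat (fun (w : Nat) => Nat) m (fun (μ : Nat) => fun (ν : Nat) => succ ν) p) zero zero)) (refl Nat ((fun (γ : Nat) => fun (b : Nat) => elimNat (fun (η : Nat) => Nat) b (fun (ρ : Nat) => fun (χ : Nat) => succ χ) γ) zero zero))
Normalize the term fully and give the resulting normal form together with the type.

normal form:
  fun (j : Vec (forall (q : Nat), Vec Nat q) (succ (succ (succ (succ (succ zero)))))) => refl (Eq Nat zero zero) (refl Nat zero)
the term's type:
  Vec (forall (j : Nat), Vec Nat j) (succ (succ (succ (succ (succ zero))))) -> Eq (Eq Nat zero zero) (refl Nat zero) (refl Nat zero)


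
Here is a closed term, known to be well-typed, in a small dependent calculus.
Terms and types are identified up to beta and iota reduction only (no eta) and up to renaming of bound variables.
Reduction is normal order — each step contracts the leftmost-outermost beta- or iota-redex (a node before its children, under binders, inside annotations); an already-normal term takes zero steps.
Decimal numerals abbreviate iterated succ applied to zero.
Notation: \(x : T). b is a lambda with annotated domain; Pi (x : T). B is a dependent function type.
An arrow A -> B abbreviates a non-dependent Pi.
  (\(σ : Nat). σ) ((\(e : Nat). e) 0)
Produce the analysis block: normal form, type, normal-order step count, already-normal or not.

normal form:
  0
the term's type:
  Nat
steps to reach normal form (normal order): 2
term was already normal: no
first redex: a beta-redex


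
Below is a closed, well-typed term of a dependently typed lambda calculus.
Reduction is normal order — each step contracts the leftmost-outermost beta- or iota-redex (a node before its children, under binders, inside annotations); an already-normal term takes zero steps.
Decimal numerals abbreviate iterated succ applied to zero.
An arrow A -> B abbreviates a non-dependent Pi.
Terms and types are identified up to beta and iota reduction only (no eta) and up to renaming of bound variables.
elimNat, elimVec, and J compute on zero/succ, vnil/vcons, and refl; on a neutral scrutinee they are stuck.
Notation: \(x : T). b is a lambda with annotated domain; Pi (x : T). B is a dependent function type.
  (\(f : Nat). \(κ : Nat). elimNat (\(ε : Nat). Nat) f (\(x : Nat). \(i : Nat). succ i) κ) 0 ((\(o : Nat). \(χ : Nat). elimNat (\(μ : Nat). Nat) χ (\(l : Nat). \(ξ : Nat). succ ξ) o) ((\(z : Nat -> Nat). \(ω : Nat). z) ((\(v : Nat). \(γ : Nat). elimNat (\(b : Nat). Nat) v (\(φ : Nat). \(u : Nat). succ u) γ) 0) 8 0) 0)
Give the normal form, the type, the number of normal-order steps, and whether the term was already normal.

normal form:
  0
the term's type:
  Nat
reduction steps (normal order): 11
started in normal form: no
first contracted redex: a beta-redex


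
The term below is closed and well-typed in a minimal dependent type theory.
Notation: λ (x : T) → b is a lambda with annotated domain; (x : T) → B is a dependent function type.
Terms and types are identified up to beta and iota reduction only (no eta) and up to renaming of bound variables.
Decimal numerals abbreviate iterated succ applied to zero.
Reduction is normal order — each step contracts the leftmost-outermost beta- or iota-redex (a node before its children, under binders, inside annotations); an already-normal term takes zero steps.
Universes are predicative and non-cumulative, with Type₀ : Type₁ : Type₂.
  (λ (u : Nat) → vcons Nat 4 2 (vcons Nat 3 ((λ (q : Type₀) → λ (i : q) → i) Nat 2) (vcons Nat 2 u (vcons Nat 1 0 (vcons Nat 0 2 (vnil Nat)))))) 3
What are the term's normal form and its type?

resulting normal form:
  vcons Nat 4 2 (vcons Nat 3 2 (vcons Nat 2 3 (vcons Nat 1 0 (vcons Nat 0 2 (vnil Nat)))))
inferred type:
  Vec Nat 5
observation: normalization takes exactly 3 steps under the normal-order strategy.


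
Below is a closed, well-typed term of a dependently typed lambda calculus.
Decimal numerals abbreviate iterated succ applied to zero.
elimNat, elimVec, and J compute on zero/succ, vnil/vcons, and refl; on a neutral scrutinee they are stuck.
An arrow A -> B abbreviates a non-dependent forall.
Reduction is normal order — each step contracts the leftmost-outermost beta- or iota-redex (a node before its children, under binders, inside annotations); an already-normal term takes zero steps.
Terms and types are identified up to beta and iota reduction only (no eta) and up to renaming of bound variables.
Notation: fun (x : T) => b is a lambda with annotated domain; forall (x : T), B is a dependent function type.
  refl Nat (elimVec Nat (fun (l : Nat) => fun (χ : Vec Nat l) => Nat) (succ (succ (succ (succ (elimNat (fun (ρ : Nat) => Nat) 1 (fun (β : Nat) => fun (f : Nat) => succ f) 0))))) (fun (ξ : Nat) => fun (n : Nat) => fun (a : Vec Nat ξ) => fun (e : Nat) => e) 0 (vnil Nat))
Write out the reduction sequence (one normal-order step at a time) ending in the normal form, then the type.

reduction (normal order):
  refl Nat (elimVec Nat (fun (l : Nat) => fun (χ : Vec Nat l) => Nat) (succ (succ (succ (succ (elimNat (fun (ρ : Nat) => Nat) 1 (fun (β : Nat) => fun (f : Nat) => succ f) 0))))) (fun (ξ : Nat) => fun (n : Nat) => fun (a : Vec Nat ξ) => fun (e : Nat) => e) 0 (vnil Nat))
  ~> refl Nat (succ (succ (succ (succ (elimNat (fun (l : Nat) => Nat) 1 (fun (χ : Nat) => fun (ρ : Nat) => succ ρ) 0)))))
  ~> refl Nat 5
type:
  Eq Nat 5 5


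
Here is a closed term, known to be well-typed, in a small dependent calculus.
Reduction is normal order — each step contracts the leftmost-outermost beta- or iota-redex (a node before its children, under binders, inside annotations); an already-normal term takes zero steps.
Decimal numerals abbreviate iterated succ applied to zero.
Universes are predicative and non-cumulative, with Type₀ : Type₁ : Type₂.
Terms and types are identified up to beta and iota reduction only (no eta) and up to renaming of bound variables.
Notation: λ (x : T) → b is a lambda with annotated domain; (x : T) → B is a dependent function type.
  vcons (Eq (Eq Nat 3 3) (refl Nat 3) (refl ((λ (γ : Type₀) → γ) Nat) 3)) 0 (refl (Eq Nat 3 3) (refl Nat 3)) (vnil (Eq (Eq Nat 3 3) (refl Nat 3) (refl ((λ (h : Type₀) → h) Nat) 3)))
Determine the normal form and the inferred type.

resulting normal form:
  vcons (Eq (Eq Nat 3 3) (refl Nat 3) (refl Nat 3)) 0 (refl (Eq Nat 3 3) (refl Nat 3)) (vnil (Eq (Eq Nat 3 3) (refl Nat 3) (refl Nat 3)))
type:
  Vec (Eq (Eq Nat 3 3) (refl Nat 3) (refl Nat 3)) 1
observation: the term reaches its normal form after 2 normal-order steps.


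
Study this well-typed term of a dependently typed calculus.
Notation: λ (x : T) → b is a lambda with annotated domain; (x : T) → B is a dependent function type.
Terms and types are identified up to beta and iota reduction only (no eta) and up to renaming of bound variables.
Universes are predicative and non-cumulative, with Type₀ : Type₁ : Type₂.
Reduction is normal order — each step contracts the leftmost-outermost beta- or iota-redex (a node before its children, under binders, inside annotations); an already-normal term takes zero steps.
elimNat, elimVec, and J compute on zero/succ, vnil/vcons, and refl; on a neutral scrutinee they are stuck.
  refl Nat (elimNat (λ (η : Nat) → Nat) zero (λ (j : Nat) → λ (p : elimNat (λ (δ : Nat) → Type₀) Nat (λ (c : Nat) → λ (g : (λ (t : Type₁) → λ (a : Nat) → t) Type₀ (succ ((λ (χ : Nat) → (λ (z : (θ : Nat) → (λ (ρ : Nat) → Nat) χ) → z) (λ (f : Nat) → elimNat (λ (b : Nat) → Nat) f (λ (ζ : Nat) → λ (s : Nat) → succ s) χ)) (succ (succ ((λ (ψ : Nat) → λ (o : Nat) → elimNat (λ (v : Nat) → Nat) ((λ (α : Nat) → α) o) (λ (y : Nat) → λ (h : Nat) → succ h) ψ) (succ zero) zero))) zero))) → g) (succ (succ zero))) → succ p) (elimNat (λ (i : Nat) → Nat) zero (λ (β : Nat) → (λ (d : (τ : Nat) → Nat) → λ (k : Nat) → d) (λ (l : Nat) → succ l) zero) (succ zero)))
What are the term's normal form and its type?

normal form:
  refl Nat (succ zero)
type:
  Eq Nat (succ zero) (succ zero)
observation: 17 normal-order steps normalize the term, beginning with an elimNat iota-redex.


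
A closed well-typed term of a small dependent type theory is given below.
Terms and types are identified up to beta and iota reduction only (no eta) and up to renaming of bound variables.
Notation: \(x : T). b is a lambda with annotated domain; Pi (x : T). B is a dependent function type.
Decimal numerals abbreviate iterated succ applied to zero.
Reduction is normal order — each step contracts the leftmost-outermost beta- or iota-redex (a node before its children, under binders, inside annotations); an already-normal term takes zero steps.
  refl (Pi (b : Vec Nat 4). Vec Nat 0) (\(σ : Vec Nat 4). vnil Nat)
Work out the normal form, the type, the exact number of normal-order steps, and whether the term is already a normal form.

reduced normal form:
  refl (Pi (b : Vec Nat 4). Vec Nat 0) (\(σ : Vec Nat 4). vnil Nat)
the term's type:
  Eq (Pi (b : Vec Nat 4). Vec Nat 0) (\(σ : Vec Nat 4). vnil Nat) (\(i : Vec Nat 4). vnil Nat)
normal-order step count: 0
started in normal form: yes


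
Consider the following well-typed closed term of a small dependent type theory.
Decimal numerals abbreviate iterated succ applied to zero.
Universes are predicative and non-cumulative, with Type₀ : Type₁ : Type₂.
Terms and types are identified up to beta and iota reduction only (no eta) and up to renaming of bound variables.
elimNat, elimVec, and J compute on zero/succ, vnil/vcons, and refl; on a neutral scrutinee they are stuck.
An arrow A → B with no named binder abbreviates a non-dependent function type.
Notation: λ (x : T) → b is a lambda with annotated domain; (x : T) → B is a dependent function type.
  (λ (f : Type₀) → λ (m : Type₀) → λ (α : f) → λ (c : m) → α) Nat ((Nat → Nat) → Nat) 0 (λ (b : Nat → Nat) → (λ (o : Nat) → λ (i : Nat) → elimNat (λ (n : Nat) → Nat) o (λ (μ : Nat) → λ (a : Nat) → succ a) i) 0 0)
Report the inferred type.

inferred type:
  Nat
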